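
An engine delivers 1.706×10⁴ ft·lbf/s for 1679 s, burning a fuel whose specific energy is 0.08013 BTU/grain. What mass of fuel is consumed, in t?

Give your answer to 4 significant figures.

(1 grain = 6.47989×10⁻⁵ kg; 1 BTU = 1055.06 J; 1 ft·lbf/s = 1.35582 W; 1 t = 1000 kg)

0.02977 t

1.706×10⁴ ft·lbf/s → 23130.3 W
E = P × t = 23130.3 × 1679 = 3.88358×10⁷ J
0.08013 BTU/grain → 1.30468×10⁶ J/kg
m = E / e_s = 3.88358×10⁷ / 1.30468×10⁶ = 29.7665 kg
In t: 29.7665 / 1000 = 0.0297665 t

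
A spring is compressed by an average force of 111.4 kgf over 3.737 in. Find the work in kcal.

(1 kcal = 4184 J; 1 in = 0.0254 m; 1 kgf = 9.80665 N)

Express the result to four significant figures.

0.02478 kcal

111.4 kgf × 9.80665 → 1092.46 N
3.737 in × 0.0254 → 0.0949198 m
W = F × d = 1092.46 N × 0.0949198 m = 103.696 J
103.696 J ÷ (4184 J/kcal) = 0.0247839 kcal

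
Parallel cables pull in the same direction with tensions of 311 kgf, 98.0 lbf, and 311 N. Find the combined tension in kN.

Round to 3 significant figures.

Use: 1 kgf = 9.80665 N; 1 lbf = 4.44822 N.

3.80 kN

311 kgf × 9.80665 → 3049.87 N
98.0 lbf × 4.44822 → 435.926 N
311 N (already N)
Total: 3049.87 + 435.926 + 311 = 3796.8 N
In kN: 3796.8 / 1000 = 3.7968 kN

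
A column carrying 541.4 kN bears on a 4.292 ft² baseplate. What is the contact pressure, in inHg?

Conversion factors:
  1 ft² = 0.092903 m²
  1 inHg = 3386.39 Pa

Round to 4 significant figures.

541.4 kN × 1000 = 541400 N
4.292 ft² × 0.092903 = 0.39874 m²
P = F / A = 541400 N / 0.39874 m² = 1.35778×10⁶ Pa
1.35778×10⁶ Pa ÷ (3386.39 Pa/inHg) = 400.952 inHg

401.0 inHg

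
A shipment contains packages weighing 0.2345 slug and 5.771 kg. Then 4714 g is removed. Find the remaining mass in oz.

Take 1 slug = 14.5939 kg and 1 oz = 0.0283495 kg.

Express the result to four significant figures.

158.0 oz

0.2345 slug × 14.5939 = 3.42227 kg
5.771 kg (already kg)
4714 g × 0.001 = 4.714 kg
Sum: 3.42227 + 5.771 − 4.714 = 4.47927 kg
In oz: 4.47927 / 0.0283495 = 158.002 oz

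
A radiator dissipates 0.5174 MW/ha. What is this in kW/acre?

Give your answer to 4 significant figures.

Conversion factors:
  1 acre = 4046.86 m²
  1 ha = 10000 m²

0.5174 MW/ha × 1000000 W/MW ÷ 10000 m²/ha = 51.74 W/m²
51.74 W/m² ÷ 1000 W/kW × 4046.86 m²/acre = 209.385 kW/acre

209.4 kW/acre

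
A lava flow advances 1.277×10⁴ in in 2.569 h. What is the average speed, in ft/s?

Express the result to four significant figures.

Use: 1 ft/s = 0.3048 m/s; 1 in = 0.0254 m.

0.1151 ft/s

1.277×10⁴ in × 0.0254 → 324.358 m
2.569 h × 3600 → 9248.4 s
v = d / t = 324.358 m / 9248.4 s = 0.0350718 m/s
0.0350718 m/s ÷ (0.3048 m/s/ft/s) = 0.115065 ft/s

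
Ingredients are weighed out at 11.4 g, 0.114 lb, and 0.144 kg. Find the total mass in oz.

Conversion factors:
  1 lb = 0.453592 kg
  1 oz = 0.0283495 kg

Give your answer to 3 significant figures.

7.31 oz

11.4 g × 0.001 = 0.0114 kg
0.114 lb × 0.453592 = 0.0517095 kg
0.144 kg (already kg)
Sum: 0.0114 + 0.0517095 + 0.144 = 0.20711 kg
In oz: 0.20711 / 0.0283495 = 7.3056 oz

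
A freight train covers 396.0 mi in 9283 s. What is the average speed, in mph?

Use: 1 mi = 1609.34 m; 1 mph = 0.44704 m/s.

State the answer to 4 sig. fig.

396.0 mi × 1609.34 → 637299 m
v = d / t = 637299 m / 9283 s = 68.6523 m/s
68.6523 m/s ÷ (0.44704 m/s/mph) = 153.571 mph

153.6 mph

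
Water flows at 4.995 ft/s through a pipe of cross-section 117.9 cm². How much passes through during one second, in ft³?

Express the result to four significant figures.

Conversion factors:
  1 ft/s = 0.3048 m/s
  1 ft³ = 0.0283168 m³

0.6339 ft³

4.995 ft/s × 0.3048 → 1.52248 m/s
117.9 cm² × 0.0001 → 0.01179 m²
V = v × A × t = 1.52248 m/s × 0.01179 m² × 1 s = 0.01795 m³
0.01795 m³ ÷ (0.0283168 m³/ft³) = 0.633899 ft³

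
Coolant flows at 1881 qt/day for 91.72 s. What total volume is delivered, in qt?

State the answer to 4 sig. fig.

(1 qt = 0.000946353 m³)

1881 qt/day → 2.06029×10⁻⁵ m³/s
V = Q × t = 2.06029×10⁻⁵ × 91.72 = 0.0018897 m³
In qt: 0.0018897 / 0.000946353 = 1.99682 qt

1.997 qt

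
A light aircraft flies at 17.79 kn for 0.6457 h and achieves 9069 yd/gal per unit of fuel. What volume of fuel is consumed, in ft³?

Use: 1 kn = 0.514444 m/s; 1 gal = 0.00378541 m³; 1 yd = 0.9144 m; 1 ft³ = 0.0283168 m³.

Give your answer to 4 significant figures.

0.3429 ft³

17.79 kn → 9.15196 m/s
0.6457 h → 2324.52 s
d = v × t = 9.15196 × 2324.52 = 21273.9 m
9069 yd/gal → 2.1907×10⁶ m/m³
V = d / (distance per unit fuel) = 21273.9 / 2.1907×10⁶ = 0.00971101 m³
In ft³: 0.00971101 / 0.0283168 = 0.342942 ft³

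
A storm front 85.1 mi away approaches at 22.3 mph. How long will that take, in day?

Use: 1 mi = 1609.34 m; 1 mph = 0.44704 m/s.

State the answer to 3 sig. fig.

85.1 mi × 1609.34 → 136955 m
22.3 mph × 0.44704 → 9.96899 m/s
t = d / v = 136955 m / 9.96899 m/s = 13738.1 s
13738.1 s ÷ (86400 s/day) = 0.159006 day

0.159 day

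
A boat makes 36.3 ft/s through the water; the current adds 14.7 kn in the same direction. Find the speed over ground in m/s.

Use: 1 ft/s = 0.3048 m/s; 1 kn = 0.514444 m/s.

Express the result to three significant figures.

18.6 m/s

36.3 ft/s × 0.3048 = 11.0642 m/s
14.7 kn × 0.514444 = 7.56233 m/s
Sum: 11.0642 + 7.56233 = 18.6265 m/s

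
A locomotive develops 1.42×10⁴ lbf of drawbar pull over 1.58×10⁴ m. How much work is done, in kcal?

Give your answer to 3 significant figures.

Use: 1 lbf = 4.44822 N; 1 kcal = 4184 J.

2.39×10⁵ kcal

1.42×10⁴ lbf × 4.44822 → 63164.7 N
W = F × d = 63164.7 N × 15800 m = 9.98002×10⁸ J
9.98002×10⁸ J ÷ (4184 J/kcal) = 238528 kcal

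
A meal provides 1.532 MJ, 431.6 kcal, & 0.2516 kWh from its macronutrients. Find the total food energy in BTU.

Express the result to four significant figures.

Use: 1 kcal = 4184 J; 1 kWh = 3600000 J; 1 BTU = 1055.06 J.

1.532 MJ × 1000000 = 1.532×10⁶ J
431.6 kcal × 4184 = 1.80581×10⁶ J
0.2516 kWh × 3600000 = 905760 J
Sum: 1.532×10⁶ + 1.80581×10⁶ + 905760 = 4.24357×10⁶ J
In BTU: 4.24357×10⁶ / 1055.06 = 4022.11 BTU

4022 BTU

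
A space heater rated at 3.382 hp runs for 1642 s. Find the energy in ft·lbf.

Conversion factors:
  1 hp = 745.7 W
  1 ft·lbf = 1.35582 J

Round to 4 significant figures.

3.382 hp × 745.7 = 2521.96 W
E = P × t = 2521.96 W × 1642 s = 4.14106×10⁶ J
4.14106×10⁶ J ÷ (1.35582 J/ft·lbf) = 3.05428×10⁶ ft·lbf

3.054×10⁶ ft·lbf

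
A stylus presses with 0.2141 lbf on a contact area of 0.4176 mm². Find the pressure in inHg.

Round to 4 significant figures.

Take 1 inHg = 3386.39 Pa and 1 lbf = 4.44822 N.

673.5 inHg

0.2141 lbf × 4.44822 = 0.952364 N
0.4176 mm² × 10⁻⁶ = 4.176×10⁻⁷ m²
P = F / A = 0.952364 N / 4.176×10⁻⁷ m² = 2.28057×10⁶ Pa
2.28057×10⁶ Pa ÷ (3386.39 Pa/inHg) = 673.452 inHg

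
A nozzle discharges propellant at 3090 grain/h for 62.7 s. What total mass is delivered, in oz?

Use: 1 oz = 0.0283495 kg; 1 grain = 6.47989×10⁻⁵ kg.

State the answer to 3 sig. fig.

0.123 oz

3090 grain/h → 5.56191×10⁻⁵ kg/s
m = ṁ × t = 5.56191×10⁻⁵ × 62.7 = 0.00348732 kg
In oz: 0.00348732 / 0.0283495 = 0.123012 oz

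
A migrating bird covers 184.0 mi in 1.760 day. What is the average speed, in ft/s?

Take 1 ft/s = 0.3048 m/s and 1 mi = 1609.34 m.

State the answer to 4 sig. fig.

184.0 mi × 1609.34 → 296119 m
1.760 day × 86400 → 152064 s
v = d / t = 296119 m / 152064 s = 1.94733 m/s
1.94733 m/s ÷ (0.3048 m/s/ft/s) = 6.38888 ft/s

6.389 ft/s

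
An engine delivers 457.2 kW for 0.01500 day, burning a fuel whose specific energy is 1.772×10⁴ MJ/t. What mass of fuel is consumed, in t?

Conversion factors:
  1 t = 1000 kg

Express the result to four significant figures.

0.03344 t

457.2 kW → 457200 W
0.01500 day → 1296 s
E = P × t = 457200 × 1296 = 5.92531×10⁸ J
1.772×10⁴ MJ/t → 1.772×10⁷ J/kg
m = E / e_s = 5.92531×10⁸ / 1.772×10⁷ = 33.4385 kg
In t: 33.4385 / 1000 = 0.0334385 t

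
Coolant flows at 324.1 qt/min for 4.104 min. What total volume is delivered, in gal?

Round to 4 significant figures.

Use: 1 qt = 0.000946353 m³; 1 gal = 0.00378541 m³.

324.1 qt/min → 0.00511188 m³/s
4.104 min → 246.24 s
V = Q × t = 0.00511188 × 246.24 = 1.25875 m³
In gal: 1.25875 / 0.00378541 = 332.527 gal

332.5 gal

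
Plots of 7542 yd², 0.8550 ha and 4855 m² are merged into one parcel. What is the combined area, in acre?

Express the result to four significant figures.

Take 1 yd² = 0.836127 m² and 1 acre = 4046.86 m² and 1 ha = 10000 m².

4.871 acre

7542 yd² × 0.836127 = 6306.07 m²
0.8550 ha × 10000 = 8550 m²
4855 m² (already m²)
Sum: 6306.07 + 8550 + 4855 = 19711.1 m²
In acre: 19711.1 / 4046.86 = 4.87071 acre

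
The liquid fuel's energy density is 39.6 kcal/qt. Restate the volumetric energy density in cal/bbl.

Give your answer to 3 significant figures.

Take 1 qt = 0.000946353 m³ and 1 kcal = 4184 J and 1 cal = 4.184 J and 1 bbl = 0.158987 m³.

6.65×10⁶ cal/bbl

39.6 kcal/qt × 4184 J/kcal ÷ 0.000946353 m³/qt = 1.75079×10⁸ J/m³
1.75079×10⁸ J/m³ ÷ 4.184 J/cal × 0.158987 m³/bbl = 6.65279×10⁶ cal/bbl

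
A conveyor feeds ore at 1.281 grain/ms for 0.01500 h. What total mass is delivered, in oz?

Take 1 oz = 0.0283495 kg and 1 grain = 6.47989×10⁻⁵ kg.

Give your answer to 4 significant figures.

158.1 oz

1.281 grain/ms → 0.0830074 kg/s
0.01500 h → 54 s
m = ṁ × t = 0.0830074 × 54 = 4.4824 kg
In oz: 4.4824 / 0.0283495 = 158.112 oz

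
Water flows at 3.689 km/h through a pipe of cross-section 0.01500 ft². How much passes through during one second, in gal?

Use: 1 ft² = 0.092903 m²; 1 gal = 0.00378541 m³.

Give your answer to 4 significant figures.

0.3772 gal

3.689 km/h × (1/3.6) = 1.02472 m/s
0.01500 ft² × 0.092903 = 0.00139354 m²
V = v × A × t = 1.02472 m/s × 0.00139354 m² × 1 s = 0.00142799 m³
0.00142799 m³ ÷ (0.00378541 m³/gal) = 0.377235 gal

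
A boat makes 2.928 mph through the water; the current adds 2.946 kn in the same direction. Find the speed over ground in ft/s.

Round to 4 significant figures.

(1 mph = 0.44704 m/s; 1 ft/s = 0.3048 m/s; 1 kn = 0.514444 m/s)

9.267 ft/s

2.928 mph × 0.44704 = 1.30893 m/s
2.946 kn × 0.514444 = 1.51555 m/s
Total: 1.30893 + 1.51555 = 2.82448 m/s
In ft/s: 2.82448 / 0.3048 = 9.26667 ft/s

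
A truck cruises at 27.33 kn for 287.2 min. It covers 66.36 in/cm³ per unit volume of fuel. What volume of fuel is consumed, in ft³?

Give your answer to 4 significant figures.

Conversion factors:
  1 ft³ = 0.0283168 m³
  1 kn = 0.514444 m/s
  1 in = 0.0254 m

5.076 ft³

27.33 kn → 14.0598 m/s
287.2 min → 17232 s
d = v × t = 14.0598 × 17232 = 242278 m
66.36 in/cm³ → 1.68554×10⁶ m/m³
V = d / (distance per unit fuel) = 242278 / 1.68554×10⁶ = 0.143739 m³
In ft³: 0.143739 / 0.0283168 = 5.0761 ft³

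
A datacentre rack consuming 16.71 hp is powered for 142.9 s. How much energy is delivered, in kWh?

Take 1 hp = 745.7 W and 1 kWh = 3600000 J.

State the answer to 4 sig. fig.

0.4946 kWh

16.71 hp × 745.7 = 12460.6 W
E = P × t = 12460.6 W × 142.9 s = 1.78062×10⁶ J
1.78062×10⁶ J ÷ (3600000 J/kWh) = 0.494617 kWh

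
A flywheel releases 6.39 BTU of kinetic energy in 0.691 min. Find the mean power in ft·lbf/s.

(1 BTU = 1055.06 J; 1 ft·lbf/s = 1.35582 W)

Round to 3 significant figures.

6.39 BTU × 1055.06 = 6741.83 J
0.691 min × 60 = 41.46 s
P = E / t = 6741.83 J / 41.46 s = 162.61 W
162.61 W ÷ (1.35582 W/ft·lbf/s) = 119.935 ft·lbf/s

120 ft·lbf/s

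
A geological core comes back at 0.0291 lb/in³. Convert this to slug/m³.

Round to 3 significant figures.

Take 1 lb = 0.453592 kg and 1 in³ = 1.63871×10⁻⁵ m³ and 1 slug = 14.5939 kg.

0.0291 lb/in³ × 0.453592 kg/lb ÷ 1.63871×10⁻⁵ m³/in³ = 805.483 kg/m³
805.483 kg/m³ ÷ 14.5939 kg/slug = 55.1931 slug/m³

55.2 slug/m³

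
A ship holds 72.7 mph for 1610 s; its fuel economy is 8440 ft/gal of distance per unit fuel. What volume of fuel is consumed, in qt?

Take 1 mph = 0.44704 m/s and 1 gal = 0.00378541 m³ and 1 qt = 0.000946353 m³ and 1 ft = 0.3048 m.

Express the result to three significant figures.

72.7 mph → 32.4998 m/s
d = v × t = 32.4998 × 1610 = 52324.7 m
8440 ft/gal → 679586 m/m³
V = d / (distance per unit fuel) = 52324.7 / 679586 = 0.076995 m³
In qt: 0.076995 / 0.000946353 = 81.3597 qt

81.4 qt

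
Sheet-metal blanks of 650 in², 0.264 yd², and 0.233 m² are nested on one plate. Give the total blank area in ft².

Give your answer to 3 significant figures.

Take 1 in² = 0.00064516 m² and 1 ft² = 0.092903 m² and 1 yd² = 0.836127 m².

9.40 ft²

650 in² × 0.00064516 = 0.419354 m²
0.264 yd² × 0.836127 = 0.220738 m²
0.233 m² (already m²)
Combined: 0.419354 + 0.220738 + 0.233 = 0.873092 m²
In ft²: 0.873092 / 0.092903 = 9.39789 ft²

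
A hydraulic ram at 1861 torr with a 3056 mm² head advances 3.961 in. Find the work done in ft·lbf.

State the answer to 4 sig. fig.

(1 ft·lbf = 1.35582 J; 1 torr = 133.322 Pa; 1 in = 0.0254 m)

56.26 ft·lbf

1861 torr → 248112 Pa
3056 mm² → 0.003056 m²
F = P × A = 248112 × 0.003056 = 758.23 N
3.961 in → 0.100609 m
W = F × d = 758.23 × 0.100609 = 76.2848 J
In ft·lbf: 76.2848 / 1.35582 = 56.2647 ft·lbf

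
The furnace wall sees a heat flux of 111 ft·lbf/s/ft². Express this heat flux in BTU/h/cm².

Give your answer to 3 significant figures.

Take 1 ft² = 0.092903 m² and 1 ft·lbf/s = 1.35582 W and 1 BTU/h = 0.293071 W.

111 ft·lbf/s/ft² × 1.35582 W/ft·lbf/s ÷ 0.092903 m²/ft² = 1619.93 W/m²
1619.93 W/m² ÷ 0.293071 W/BTU/h × 0.0001 m²/cm² = 0.552743 BTU/h/cm²

0.553 BTU/h/cm²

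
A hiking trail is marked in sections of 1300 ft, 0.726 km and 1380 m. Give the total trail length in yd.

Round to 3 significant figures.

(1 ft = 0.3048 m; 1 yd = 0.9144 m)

2740 yd

1300 ft × 0.3048 = 396.24 m
0.726 km × 1000 = 726 m
1380 m (already m)
Total: 396.24 + 726 + 1380 = 2502.24 m
In yd: 2502.24 / 0.9144 = 2736.48 yd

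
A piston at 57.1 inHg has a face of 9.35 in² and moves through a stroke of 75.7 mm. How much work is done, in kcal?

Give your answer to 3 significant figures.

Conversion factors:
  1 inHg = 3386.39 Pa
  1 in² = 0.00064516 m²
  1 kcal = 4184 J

57.1 inHg → 193363 Pa
9.35 in² → 0.00603225 m²
F = P × A = 193363 × 0.00603225 = 1166.41 N
75.7 mm → 0.0757 m
W = F × d = 1166.41 × 0.0757 = 88.2972 J
In kcal: 88.2972 / 4184 = 0.0211035 kcal

0.0211 kcal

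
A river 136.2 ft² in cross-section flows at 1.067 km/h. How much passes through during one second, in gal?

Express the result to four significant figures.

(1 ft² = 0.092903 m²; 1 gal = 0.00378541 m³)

1.067 km/h × (1/3.6) → 0.296389 m/s
136.2 ft² × 0.092903 → 12.6534 m²
V = v × A × t = 0.296389 m/s × 12.6534 m² × 1 s = 3.75033 m³
3.75033 m³ ÷ (0.00378541 m³/gal) = 990.733 gal

990.7 gal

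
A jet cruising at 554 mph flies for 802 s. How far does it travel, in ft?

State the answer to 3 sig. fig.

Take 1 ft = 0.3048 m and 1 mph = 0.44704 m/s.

554 mph × 0.44704 = 247.66 m/s
d = v × t = 247.66 m/s × 802 s = 198623 m
198623 m ÷ (0.3048 m/ft) = 651650 ft

6.52×10⁵ ft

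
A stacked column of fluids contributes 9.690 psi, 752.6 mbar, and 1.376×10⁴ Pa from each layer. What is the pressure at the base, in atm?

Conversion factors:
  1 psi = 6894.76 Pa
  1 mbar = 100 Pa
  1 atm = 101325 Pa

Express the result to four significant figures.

9.690 psi × 6894.76 = 66810.2 Pa
752.6 mbar × 100 = 75260 Pa
1.376×10⁴ Pa (already Pa)
Total: 66810.2 + 75260 + 13760 = 155830 Pa
In atm: 155830 / 101325 = 1.53792 atm

1.538 atm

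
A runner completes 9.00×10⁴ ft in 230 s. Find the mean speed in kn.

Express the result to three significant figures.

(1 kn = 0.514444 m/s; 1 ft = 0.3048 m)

232 kn

9.00×10⁴ ft × 0.3048 → 27432 m
v = d / t = 27432 m / 230 s = 119.27 m/s
119.27 m/s ÷ (0.514444 m/s/kn) = 231.843 kn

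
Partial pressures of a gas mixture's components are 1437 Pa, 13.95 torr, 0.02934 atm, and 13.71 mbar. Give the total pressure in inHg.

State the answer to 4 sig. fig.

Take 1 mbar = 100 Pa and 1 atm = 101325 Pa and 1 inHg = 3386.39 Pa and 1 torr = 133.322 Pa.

1437 Pa (already Pa)
13.95 torr × 133.322 = 1859.84 Pa
0.02934 atm × 101325 = 2972.88 Pa
13.71 mbar × 100 = 1371 Pa
Combined: 1437 + 1859.84 + 2972.88 + 1371 = 7640.72 Pa
In inHg: 7640.72 / 3386.39 = 2.2563 inHg

2.256 inHg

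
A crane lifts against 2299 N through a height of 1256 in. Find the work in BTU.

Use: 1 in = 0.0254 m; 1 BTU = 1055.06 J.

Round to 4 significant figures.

69.52 BTU

1256 in × 0.0254 = 31.9024 m
W = F × d = 2299 N × 31.9024 m = 73343.6 J
73343.6 J ÷ (1055.06 J/BTU) = 69.516 BTU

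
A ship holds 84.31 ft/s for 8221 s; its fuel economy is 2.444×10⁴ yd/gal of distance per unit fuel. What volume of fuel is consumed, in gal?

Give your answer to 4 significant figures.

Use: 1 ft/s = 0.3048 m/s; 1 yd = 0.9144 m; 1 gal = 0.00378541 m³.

9.453 gal

84.31 ft/s → 25.6977 m/s
d = v × t = 25.6977 × 8221 = 211261 m
2.444×10⁴ yd/gal → 5.9037×10⁶ m/m³
V = d / (distance per unit fuel) = 211261 / 5.9037×10⁶ = 0.0357845 m³
In gal: 0.0357845 / 0.00378541 = 9.45327 gal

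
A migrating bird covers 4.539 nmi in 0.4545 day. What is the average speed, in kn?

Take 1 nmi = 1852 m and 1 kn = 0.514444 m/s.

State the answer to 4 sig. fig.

0.4161 kn

4.539 nmi × 1852 = 8406.23 m
0.4545 day × 86400 = 39268.8 s
v = d / t = 8406.23 m / 39268.8 s = 0.214069 m/s
0.214069 m/s ÷ (0.514444 m/s/kn) = 0.416117 kn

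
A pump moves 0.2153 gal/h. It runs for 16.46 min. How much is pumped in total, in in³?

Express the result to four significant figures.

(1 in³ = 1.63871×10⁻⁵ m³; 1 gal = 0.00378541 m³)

0.2153 gal/h → 2.26389×10⁻⁷ m³/s
16.46 min → 987.6 s
V = Q × t = 2.26389×10⁻⁷ × 987.6 = 2.23582×10⁻⁴ m³
In in³: 2.23582×10⁻⁴ / 1.63871×10⁻⁵ = 13.6438 in³

13.64 in³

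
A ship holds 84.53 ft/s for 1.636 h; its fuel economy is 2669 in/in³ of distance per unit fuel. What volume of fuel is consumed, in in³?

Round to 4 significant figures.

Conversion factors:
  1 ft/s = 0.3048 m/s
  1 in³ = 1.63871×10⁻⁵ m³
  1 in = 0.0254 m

84.53 ft/s → 25.7647 m/s
1.636 h → 5889.6 s
d = v × t = 25.7647 × 5889.6 = 151744 m
2669 in/in³ → 4.13695×10⁶ m/m³
V = d / (distance per unit fuel) = 151744 / 4.13695×10⁶ = 0.0366802 m³
In in³: 0.0366802 / 1.63871×10⁻⁵ = 2238.36 in³

2238 in³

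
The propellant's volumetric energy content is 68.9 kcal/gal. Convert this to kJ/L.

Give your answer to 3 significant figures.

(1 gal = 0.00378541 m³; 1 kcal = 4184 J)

76.2 kJ/L

68.9 kcal/gal × 4184 J/kcal ÷ 0.00378541 m³/gal = 7.61549×10⁷ J/m³
7.61549×10⁷ J/m³ ÷ 1000 J/kJ × 0.001 m³/L = 76.1549 kJ/L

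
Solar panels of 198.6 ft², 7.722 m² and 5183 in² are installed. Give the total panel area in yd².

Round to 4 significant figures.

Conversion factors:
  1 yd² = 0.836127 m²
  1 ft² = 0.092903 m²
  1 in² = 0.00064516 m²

198.6 ft² × 0.092903 = 18.4505 m²
7.722 m² (already m²)
5183 in² × 0.00064516 = 3.34386 m²
Sum: 18.4505 + 7.722 + 3.34386 = 29.5164 m²
In yd²: 29.5164 / 0.836127 = 35.3013 yd²

35.30 yd²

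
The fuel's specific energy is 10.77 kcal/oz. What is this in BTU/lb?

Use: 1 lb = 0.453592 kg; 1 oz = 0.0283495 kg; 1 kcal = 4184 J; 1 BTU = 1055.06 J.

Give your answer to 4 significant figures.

10.77 kcal/oz × 4184 J/kcal ÷ 0.0283495 kg/oz = 1.58951×10⁶ J/kg
1.58951×10⁶ J/kg ÷ 1055.06 J/BTU × 0.453592 kg/lb = 683.363 BTU/lb

683.4 BTU/lb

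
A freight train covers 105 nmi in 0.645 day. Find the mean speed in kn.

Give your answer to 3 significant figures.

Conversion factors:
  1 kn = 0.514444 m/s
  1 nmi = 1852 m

6.78 kn

105 nmi × 1852 → 194460 m
0.645 day × 86400 → 55728 s
v = d / t = 194460 m / 55728 s = 3.48945 m/s
3.48945 m/s ÷ (0.514444 m/s/kn) = 6.78295 kn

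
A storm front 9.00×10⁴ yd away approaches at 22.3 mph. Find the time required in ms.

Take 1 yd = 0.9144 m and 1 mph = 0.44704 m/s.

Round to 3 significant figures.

9.00×10⁴ yd × 0.9144 = 82296 m
22.3 mph × 0.44704 = 9.96899 m/s
t = d / v = 82296 m / 9.96899 m/s = 8255.2 s
8255.2 s ÷ (0.001 s/ms) = 8.2552×10⁶ ms

8.26×10⁶ ms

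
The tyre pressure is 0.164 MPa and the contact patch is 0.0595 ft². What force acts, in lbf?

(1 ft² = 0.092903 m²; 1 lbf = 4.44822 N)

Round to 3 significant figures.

204 lbf

0.164 MPa × 1000000 → 164000 Pa
0.0595 ft² × 0.092903 → 0.00552773 m²
F = P × A = 164000 Pa × 0.00552773 m² = 906.548 N
906.548 N ÷ (4.44822 N/lbf) = 203.8 lbf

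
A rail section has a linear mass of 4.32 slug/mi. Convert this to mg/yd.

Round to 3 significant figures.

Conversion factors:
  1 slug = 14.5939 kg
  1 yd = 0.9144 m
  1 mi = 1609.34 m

3.58×10⁴ mg/yd

4.32 slug/mi × 14.5939 kg/slug ÷ 1609.34 m/mi = 0.0391748 kg/m
0.0391748 kg/m ÷ 10⁻⁶ kg/mg × 0.9144 m/yd = 35821.4 mg/yd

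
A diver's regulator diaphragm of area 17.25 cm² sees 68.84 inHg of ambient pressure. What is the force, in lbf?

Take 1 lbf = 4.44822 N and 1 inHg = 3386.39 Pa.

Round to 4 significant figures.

68.84 inHg × 3386.39 = 233119 Pa
17.25 cm² × 0.0001 = 0.001725 m²
F = P × A = 233119 Pa × 0.001725 m² = 402.13 N
402.13 N ÷ (4.44822 N/lbf) = 90.4025 lbf

90.40 lbf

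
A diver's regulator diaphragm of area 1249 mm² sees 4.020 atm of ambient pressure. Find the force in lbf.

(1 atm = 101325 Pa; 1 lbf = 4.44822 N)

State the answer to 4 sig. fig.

114.4 lbf

4.020 atm × 101325 → 407326 Pa
1249 mm² × 10⁻⁶ → 0.001249 m²
F = P × A = 407326 Pa × 0.001249 m² = 508.75 N
508.75 N ÷ (4.44822 N/lbf) = 114.372 lbf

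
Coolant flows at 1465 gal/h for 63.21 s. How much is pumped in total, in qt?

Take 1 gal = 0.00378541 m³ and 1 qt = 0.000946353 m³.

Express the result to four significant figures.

102.9 qt

1465 gal/h → 0.00154045 m³/s
V = Q × t = 0.00154045 × 63.21 = 0.0973718 m³
In qt: 0.0973718 / 0.000946353 = 102.892 qt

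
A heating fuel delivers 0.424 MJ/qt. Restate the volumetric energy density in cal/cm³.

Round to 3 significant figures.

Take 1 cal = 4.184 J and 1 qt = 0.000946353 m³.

107 cal/cm³

0.424 MJ/qt × 1000000 J/MJ ÷ 0.000946353 m³/qt = 4.48036×10⁸ J/m³
4.48036×10⁸ J/m³ ÷ 4.184 J/cal × 10⁻⁶ m³/cm³ = 107.083 cal/cm³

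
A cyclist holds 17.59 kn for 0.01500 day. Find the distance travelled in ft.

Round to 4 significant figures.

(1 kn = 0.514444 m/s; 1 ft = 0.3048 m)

3.848×10⁴ ft

17.59 kn × 0.514444 = 9.04907 m/s
0.01500 day × 86400 = 1296 s
d = v × t = 9.04907 m/s × 1296 s = 11727.6 m
11727.6 m ÷ (0.3048 m/ft) = 38476.4 ft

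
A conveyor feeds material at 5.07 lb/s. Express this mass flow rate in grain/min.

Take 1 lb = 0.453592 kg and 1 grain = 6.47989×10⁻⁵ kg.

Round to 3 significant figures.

2.13×10⁶ grain/min

5.07 lb/s × 0.453592 kg/lb = 2.29971 kg/s
2.29971 kg/s ÷ 6.47989×10⁻⁵ kg/grain × 60 s/min = 2.1294×10⁶ grain/min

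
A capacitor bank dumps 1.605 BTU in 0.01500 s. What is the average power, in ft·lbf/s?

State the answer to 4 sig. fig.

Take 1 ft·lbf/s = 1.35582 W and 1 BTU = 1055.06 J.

8.326×10⁴ ft·lbf/s

1.605 BTU × 1055.06 → 1693.37 J
P = E / t = 1693.37 J / 0.015 s = 112891 W
112891 W ÷ (1.35582 W/ft·lbf/s) = 83264 ft·lbf/s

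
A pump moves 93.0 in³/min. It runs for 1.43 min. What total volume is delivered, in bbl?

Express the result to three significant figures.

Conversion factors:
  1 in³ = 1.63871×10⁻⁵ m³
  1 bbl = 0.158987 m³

0.0137 bbl

93.0 in³/min → 2.54×10⁻⁵ m³/s
1.43 min → 85.8 s
V = Q × t = 2.54×10⁻⁵ × 85.8 = 0.00217932 m³
In bbl: 0.00217932 / 0.158987 = 0.0137075 bbl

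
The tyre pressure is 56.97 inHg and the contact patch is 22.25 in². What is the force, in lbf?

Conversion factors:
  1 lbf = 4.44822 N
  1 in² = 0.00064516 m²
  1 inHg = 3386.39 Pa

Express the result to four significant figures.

56.97 inHg × 3386.39 = 192923 Pa
22.25 in² × 0.00064516 = 0.0143548 m²
F = P × A = 192923 Pa × 0.0143548 m² = 2769.37 N
2769.37 N ÷ (4.44822 N/lbf) = 622.579 lbf

622.6 lbf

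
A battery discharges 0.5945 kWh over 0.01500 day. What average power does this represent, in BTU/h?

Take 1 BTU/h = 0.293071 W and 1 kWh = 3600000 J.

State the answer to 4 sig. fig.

5635 BTU/h

0.5945 kWh × 3600000 → 2.1402×10⁶ J
0.01500 day × 86400 → 1296 s
P = E / t = 2.1402×10⁶ J / 1296 s = 1651.39 W
1651.39 W ÷ (0.293071 W/BTU/h) = 5634.78 BTU/h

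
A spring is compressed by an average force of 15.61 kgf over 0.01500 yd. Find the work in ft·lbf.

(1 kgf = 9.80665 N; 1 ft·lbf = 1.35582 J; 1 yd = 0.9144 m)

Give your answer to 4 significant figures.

15.61 kgf × 9.80665 = 153.082 N
0.01500 yd × 0.9144 = 0.013716 m
W = F × d = 153.082 N × 0.013716 m = 2.09967 J
2.09967 J ÷ (1.35582 J/ft·lbf) = 1.54863 ft·lbf

1.549 ft·lbf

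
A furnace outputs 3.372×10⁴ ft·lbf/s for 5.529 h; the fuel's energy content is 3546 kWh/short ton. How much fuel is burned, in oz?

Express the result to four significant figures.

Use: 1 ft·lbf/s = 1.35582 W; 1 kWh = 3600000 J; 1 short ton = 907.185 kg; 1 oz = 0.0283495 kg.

2281 oz

3.372×10⁴ ft·lbf/s → 45718.3 W
5.529 h → 19904.4 s
E = P × t = 45718.3 × 19904.4 = 9.09995×10⁸ J
3546 kWh/short ton → 1.40717×10⁷ J/kg
m = E / e_s = 9.09995×10⁸ / 1.40717×10⁷ = 64.6684 kg
In oz: 64.6684 / 0.0283495 = 2281.11 oz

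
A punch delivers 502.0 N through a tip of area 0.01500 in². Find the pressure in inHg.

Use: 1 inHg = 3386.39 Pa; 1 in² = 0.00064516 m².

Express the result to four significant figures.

1.532×10⁴ inHg

0.01500 in² × 0.00064516 = 9.6774×10⁻⁶ m²
P = F / A = 502 N / 9.6774×10⁻⁶ m² = 5.18734×10⁷ Pa
5.18734×10⁷ Pa ÷ (3386.39 Pa/inHg) = 15318.2 inHg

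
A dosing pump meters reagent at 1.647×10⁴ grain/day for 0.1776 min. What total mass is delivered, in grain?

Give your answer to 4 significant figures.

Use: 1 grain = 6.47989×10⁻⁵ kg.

2.031 grain

1.647×10⁴ grain/day → 1.23523×10⁻⁵ kg/s
0.1776 min → 10.656 s
m = ṁ × t = 1.23523×10⁻⁵ × 10.656 = 1.31626×10⁻⁴ kg
In grain: 1.31626×10⁻⁴ / 6.47989×10⁻⁵ = 2.0313 grain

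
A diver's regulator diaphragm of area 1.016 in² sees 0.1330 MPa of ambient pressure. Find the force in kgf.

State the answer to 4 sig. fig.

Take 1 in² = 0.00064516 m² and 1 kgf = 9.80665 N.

0.1330 MPa × 1000000 = 133000 Pa
1.016 in² × 0.00064516 = 6.55483×10⁻⁴ m²
F = P × A = 133000 Pa × 6.55483×10⁻⁴ m² = 87.1792 N
87.1792 N ÷ (9.80665 N/kgf) = 8.8898 kgf

8.890 kgf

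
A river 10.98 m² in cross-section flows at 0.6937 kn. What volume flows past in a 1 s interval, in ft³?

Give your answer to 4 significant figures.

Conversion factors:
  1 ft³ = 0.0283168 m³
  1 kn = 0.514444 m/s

138.4 ft³

0.6937 kn × 0.514444 = 0.35687 m/s
V = v × A × t = 0.35687 m/s × 10.98 m² × 1 s = 3.91843 m³
3.91843 m³ ÷ (0.0283168 m³/ft³) = 138.378 ft³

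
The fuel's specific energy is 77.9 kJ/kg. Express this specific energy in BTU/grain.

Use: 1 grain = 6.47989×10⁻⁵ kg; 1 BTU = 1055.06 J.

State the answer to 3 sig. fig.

0.00478 BTU/grain

77.9 kJ/kg × 1000 J/kJ = 77900 J/kg
77900 J/kg ÷ 1055.06 J/BTU × 6.47989×10⁻⁵ kg/grain = 0.0047844 BTU/grain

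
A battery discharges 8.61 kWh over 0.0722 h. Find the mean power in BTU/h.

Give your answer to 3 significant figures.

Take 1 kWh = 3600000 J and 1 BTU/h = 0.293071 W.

4.07×10⁵ BTU/h

8.61 kWh × 3600000 → 3.0996×10⁷ J
0.0722 h × 3600 → 259.92 s
P = E / t = 3.0996×10⁷ J / 259.92 s = 119252 W
119252 W ÷ (0.293071 W/BTU/h) = 406905 BTU/h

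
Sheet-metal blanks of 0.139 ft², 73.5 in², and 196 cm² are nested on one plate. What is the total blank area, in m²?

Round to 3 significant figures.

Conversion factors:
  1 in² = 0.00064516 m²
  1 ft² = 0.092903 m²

0.139 ft² × 0.092903 → 0.0129135 m²
73.5 in² × 0.00064516 → 0.0474193 m²
196 cm² × 0.0001 → 0.0196 m²
Sum: 0.0129135 + 0.0474193 + 0.0196 = 0.0799328 m²

0.0799 m²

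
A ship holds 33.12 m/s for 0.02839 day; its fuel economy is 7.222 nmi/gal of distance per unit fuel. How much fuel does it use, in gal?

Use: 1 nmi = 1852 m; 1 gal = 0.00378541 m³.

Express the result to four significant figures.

6.074 gal

0.02839 day → 2452.9 s
d = v × t = 33.12 × 2452.9 = 81240 m
7.222 nmi/gal → 3.53334×10⁶ m/m³
V = d / (distance per unit fuel) = 81240 / 3.53334×10⁶ = 0.0229924 m³
In gal: 0.0229924 / 0.00378541 = 6.07395 gal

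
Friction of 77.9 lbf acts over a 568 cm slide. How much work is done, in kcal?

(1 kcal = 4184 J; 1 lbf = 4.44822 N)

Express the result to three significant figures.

77.9 lbf × 4.44822 = 346.516 N
568 cm × 0.01 = 5.68 m
W = F × d = 346.516 N × 5.68 m = 1968.21 J
1968.21 J ÷ (4184 J/kcal) = 0.470413 kcal

0.470 kcal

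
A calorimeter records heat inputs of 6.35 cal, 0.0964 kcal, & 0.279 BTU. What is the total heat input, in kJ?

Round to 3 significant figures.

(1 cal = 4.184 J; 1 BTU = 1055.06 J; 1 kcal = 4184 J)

6.35 cal × 4.184 = 26.5684 J
0.0964 kcal × 4184 = 403.338 J
0.279 BTU × 1055.06 = 294.362 J
Total: 26.5684 + 403.338 + 294.362 = 724.268 J
In kJ: 724.268 / 1000 = 0.724268 kJ

0.724 kJ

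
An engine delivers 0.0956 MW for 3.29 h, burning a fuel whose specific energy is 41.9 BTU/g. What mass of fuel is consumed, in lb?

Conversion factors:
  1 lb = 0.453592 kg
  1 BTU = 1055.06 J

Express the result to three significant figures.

0.0956 MW → 95600 W
3.29 h → 11844 s
E = P × t = 95600 × 11844 = 1.13229×10⁹ J
41.9 BTU/g → 4.4207×10⁷ J/kg
m = E / e_s = 1.13229×10⁹ / 4.4207×10⁷ = 25.6134 kg
In lb: 25.6134 / 0.453592 = 56.4679 lb

56.5 lb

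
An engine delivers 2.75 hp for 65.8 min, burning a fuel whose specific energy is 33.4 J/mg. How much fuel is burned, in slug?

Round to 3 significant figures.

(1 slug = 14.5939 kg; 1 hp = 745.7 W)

0.0166 slug

2.75 hp → 2050.68 W
65.8 min → 3948 s
E = P × t = 2050.68 × 3948 = 8.09608×10⁶ J
33.4 J/mg → 3.34×10⁷ J/kg
m = E / e_s = 8.09608×10⁶ / 3.34×10⁷ = 0.242398 kg
In slug: 0.242398 / 14.5939 = 0.0166095 slug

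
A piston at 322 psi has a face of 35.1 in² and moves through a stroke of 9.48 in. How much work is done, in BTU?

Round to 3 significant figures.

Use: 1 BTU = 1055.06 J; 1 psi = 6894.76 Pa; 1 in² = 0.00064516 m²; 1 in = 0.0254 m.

322 psi → 2.22011×10⁶ Pa
35.1 in² → 0.0226451 m²
F = P × A = 2.22011×10⁶ × 0.0226451 = 50274.6 N
9.48 in → 0.240792 m
W = F × d = 50274.6 × 0.240792 = 12105.7 J
In BTU: 12105.7 / 1055.06 = 11.4739 BTU

11.5 BTU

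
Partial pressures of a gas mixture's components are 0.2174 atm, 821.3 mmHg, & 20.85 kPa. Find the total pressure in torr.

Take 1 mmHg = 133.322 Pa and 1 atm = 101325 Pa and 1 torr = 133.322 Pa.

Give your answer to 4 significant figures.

0.2174 atm × 101325 → 22028.1 Pa
821.3 mmHg × 133.322 → 109497 Pa
20.85 kPa × 1000 → 20850 Pa
Sum: 22028.1 + 109497 + 20850 = 152375 Pa
In torr: 152375 / 133.322 = 1142.91 torr

1143 torr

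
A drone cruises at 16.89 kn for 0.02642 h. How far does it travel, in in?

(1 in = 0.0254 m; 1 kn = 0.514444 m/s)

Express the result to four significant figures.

3.254×10⁴ in

16.89 kn × 0.514444 → 8.68896 m/s
0.02642 h × 3600 → 95.112 s
d = v × t = 8.68896 m/s × 95.112 s = 826.424 m
826.424 m ÷ (0.0254 m/in) = 32536.4 in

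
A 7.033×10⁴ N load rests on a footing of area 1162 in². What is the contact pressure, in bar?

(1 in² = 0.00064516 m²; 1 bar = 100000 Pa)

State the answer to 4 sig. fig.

1162 in² × 0.00064516 = 0.749676 m²
P = F / A = 70330 N / 0.749676 m² = 93813.9 Pa
93813.9 Pa ÷ (100000 Pa/bar) = 0.938139 bar

0.9381 bar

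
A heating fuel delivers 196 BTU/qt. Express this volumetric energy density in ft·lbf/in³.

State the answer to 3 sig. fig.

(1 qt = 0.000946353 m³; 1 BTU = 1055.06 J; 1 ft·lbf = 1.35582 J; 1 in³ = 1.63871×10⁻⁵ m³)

2640 ft·lbf/in³

196 BTU/qt × 1055.06 J/BTU ÷ 0.000946353 m³/qt = 2.18514×10⁸ J/m³
2.18514×10⁸ J/m³ ÷ 1.35582 J/ft·lbf × 1.63871×10⁻⁵ m³/in³ = 2641.07 ft·lbf/in³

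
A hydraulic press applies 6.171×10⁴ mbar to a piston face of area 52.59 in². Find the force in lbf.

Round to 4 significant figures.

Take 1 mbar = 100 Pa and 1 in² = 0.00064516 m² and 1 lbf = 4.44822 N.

6.171×10⁴ mbar × 100 = 6.171×10⁶ Pa
52.59 in² × 0.00064516 = 0.033929 m²
F = P × A = 6.171×10⁶ Pa × 0.033929 m² = 209376 N
209376 N ÷ (4.44822 N/lbf) = 47069.6 lbf

4.707×10⁴ lbf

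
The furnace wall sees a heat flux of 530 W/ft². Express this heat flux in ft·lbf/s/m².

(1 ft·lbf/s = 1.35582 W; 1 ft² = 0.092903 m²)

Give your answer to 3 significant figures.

4210 ft·lbf/s/m²

530 W/ft² ÷ 0.092903 m²/ft² = 5704.87 W/m²
5704.87 W/m² ÷ 1.35582 W/ft·lbf/s = 4207.69 ft·lbf/s/m²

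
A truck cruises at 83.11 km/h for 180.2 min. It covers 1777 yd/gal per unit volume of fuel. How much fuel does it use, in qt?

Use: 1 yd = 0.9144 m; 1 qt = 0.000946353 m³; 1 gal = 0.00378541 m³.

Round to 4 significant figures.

83.11 km/h → 23.0861 m/s
180.2 min → 10812 s
d = v × t = 23.0861 × 10812 = 249607 m
1777 yd/gal → 429250 m/m³
V = d / (distance per unit fuel) = 249607 / 429250 = 0.581496 m³
In qt: 0.581496 / 0.000946353 = 614.46 qt

614.5 qt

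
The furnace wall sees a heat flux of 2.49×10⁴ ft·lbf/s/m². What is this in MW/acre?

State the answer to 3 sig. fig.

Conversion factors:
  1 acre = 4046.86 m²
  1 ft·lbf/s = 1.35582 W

137 MW/acre

2.49×10⁴ ft·lbf/s/m² × 1.35582 W/ft·lbf/s = 33759.9 W/m²
33759.9 W/m² ÷ 1000000 W/MW × 4046.86 m²/acre = 136.622 MW/acre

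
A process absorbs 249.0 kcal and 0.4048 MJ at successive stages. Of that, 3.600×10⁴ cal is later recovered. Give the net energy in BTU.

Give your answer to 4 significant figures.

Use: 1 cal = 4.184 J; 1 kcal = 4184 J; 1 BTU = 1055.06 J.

1228 BTU

249.0 kcal × 4184 = 1.04182×10⁶ J
0.4048 MJ × 1000000 = 404800 J
3.600×10⁴ cal × 4.184 = 150624 J
Sum: 1.04182×10⁶ + 404800 − 150624 = 1.296×10⁶ J
In BTU: 1.296×10⁶ / 1055.06 = 1228.37 BTU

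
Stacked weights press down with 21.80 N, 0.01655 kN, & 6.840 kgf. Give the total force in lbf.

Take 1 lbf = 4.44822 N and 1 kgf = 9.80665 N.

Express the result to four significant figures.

21.80 N (already N)
0.01655 kN × 1000 = 16.55 N
6.840 kgf × 9.80665 = 67.0775 N
Total: 21.8 + 16.55 + 67.0775 = 105.428 N
In lbf: 105.428 / 4.44822 = 23.7012 lbf

23.70 lbf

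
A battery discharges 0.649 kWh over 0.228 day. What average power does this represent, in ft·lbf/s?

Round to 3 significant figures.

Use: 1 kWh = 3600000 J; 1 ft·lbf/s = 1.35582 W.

0.649 kWh × 3600000 → 2.3364×10⁶ J
0.228 day × 86400 → 19699.2 s
P = E / t = 2.3364×10⁶ J / 19699.2 s = 118.604 W
118.604 W ÷ (1.35582 W/ft·lbf/s) = 87.4777 ft·lbf/s

87.5 ft·lbf/s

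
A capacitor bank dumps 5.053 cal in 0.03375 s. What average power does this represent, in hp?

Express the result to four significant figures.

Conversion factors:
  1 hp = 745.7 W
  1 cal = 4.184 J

0.8400 hp

5.053 cal × 4.184 → 21.1418 J
P = E / t = 21.1418 J / 0.03375 s = 626.424 W
626.424 W ÷ (745.7 W/hp) = 0.840048 hp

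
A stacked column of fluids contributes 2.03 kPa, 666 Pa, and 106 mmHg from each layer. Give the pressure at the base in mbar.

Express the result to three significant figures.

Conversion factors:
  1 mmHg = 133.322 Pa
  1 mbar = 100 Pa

2.03 kPa × 1000 → 2030 Pa
666 Pa (already Pa)
106 mmHg × 133.322 → 14132.1 Pa
Combined: 2030 + 666 + 14132.1 = 16828.1 Pa
In mbar: 16828.1 / 100 = 168.281 mbar

168 mbar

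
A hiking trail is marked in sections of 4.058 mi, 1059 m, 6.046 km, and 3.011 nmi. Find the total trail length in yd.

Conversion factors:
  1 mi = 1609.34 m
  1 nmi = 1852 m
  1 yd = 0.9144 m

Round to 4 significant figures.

2.101×10⁴ yd

4.058 mi × 1609.34 = 6530.7 m
1059 m (already m)
6.046 km × 1000 = 6046 m
3.011 nmi × 1852 = 5576.37 m
Total: 6530.7 + 1059 + 6046 + 5576.37 = 19212.1 m
In yd: 19212.1 / 0.9144 = 21010.6 yd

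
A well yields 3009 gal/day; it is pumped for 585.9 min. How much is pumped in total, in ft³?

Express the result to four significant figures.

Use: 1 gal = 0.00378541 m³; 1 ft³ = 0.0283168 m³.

3009 gal/day → 1.31832×10⁻⁴ m³/s
585.9 min → 35154 s
V = Q × t = 1.31832×10⁻⁴ × 35154 = 4.63442 m³
In ft³: 4.63442 / 0.0283168 = 163.663 ft³

163.7 ft³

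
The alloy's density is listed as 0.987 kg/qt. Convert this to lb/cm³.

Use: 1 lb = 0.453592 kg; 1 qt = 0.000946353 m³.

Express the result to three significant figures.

0.00230 lb/cm³

0.987 kg/qt ÷ 0.000946353 m³/qt = 1042.95 kg/m³
1042.95 kg/m³ ÷ 0.453592 kg/lb × 10⁻⁶ m³/cm³ = 0.00229931 lb/cm³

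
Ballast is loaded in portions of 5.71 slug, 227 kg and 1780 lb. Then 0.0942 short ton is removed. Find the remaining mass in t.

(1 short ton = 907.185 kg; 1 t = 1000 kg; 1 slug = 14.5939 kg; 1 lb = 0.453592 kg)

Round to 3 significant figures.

1.03 t

5.71 slug × 14.5939 = 83.3312 kg
227 kg (already kg)
1780 lb × 0.453592 = 807.394 kg
0.0942 short ton × 907.185 = 85.4568 kg
Net: 83.3312 + 227 + 807.394 − 85.4568 = 1032.27 kg
In t: 1032.27 / 1000 = 1.03227 t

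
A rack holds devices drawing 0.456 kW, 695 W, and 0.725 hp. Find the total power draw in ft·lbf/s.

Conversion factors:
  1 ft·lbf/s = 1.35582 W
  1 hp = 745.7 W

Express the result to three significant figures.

1250 ft·lbf/s

0.456 kW × 1000 → 456 W
695 W (already W)
0.725 hp × 745.7 → 540.632 W
Sum: 456 + 695 + 540.632 = 1691.63 W
In ft·lbf/s: 1691.63 / 1.35582 = 1247.68 ft·lbf/s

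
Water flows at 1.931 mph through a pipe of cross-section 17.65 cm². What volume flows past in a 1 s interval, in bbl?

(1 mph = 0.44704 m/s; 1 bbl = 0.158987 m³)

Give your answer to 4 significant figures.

0.009583 bbl

1.931 mph × 0.44704 → 0.863234 m/s
17.65 cm² × 0.0001 → 0.001765 m²
V = v × A × t = 0.863234 m/s × 0.001765 m² × 1 s = 0.00152361 m³
0.00152361 m³ ÷ (0.158987 m³/bbl) = 0.00958324 bbl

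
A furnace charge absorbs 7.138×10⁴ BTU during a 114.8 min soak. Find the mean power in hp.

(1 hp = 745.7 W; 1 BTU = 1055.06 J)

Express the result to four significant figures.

7.138×10⁴ BTU × 1055.06 → 7.53102×10⁷ J
114.8 min × 60 → 6888 s
P = E / t = 7.53102×10⁷ J / 6888 s = 10933.5 W
10933.5 W ÷ (745.7 W/hp) = 14.6621 hp

14.66 hp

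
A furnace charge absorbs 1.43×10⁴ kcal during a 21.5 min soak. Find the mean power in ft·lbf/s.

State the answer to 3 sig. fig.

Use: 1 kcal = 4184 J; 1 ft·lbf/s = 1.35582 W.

1.43×10⁴ kcal × 4184 = 5.98312×10⁷ J
21.5 min × 60 = 1290 s
P = E / t = 5.98312×10⁷ J / 1290 s = 46380.8 W
46380.8 W ÷ (1.35582 W/ft·lbf/s) = 34208.7 ft·lbf/s

3.42×10⁴ ft·lbf/s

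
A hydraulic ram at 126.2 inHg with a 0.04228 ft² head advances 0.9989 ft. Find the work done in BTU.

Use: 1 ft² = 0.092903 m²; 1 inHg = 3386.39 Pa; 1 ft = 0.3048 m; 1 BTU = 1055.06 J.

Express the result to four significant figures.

0.4844 BTU

126.2 inHg → 427362 Pa
0.04228 ft² → 0.00392794 m²
F = P × A = 427362 × 0.00392794 = 1678.65 N
0.9989 ft → 0.304465 m
W = F × d = 1678.65 × 0.304465 = 511.09 J
In BTU: 511.09 / 1055.06 = 0.484418 BTU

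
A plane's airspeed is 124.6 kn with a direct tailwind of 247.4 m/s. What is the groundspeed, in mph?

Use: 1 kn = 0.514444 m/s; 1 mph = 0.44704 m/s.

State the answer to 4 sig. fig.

696.8 mph

124.6 kn × 0.514444 = 64.0997 m/s
247.4 m/s (already m/s)
Total: 64.0997 + 247.4 = 311.5 m/s
In mph: 311.5 / 0.44704 = 696.806 mph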